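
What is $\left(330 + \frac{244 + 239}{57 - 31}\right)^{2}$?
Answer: $\frac{82137969}{676} \approx 1.2151 \cdot 10^{5}$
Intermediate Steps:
$\left(330 + \frac{244 + 239}{57 - 31}\right)^{2} = \left(330 + \frac{483}{26}\right)^{2} = \left(\frac{9063}{26}\right)^{2} = \frac{82137969}{676}$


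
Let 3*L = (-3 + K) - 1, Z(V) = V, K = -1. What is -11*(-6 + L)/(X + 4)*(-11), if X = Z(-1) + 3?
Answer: -2783/18 ≈ -154.61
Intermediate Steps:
L = -5/3 (L = ((-3 - 1) - 1)/3 = (-4 - 1)/3 = (1/3)*(-5) = -5/3 ≈ -1.6667)
X = 2 (X = -1 + 3 = 2)
-11*(-6 + L)/(X + 4)*(-11) = -11*(-6 - 5/3)/(2 + 4)*(-11) = -(-253)/(3*6)*(-11) = -11*(-23/18)*(-11) = (253/18)*(-11) = -2783/18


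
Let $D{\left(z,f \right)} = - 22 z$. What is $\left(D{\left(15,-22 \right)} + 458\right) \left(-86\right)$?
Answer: $-11008$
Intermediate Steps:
$\left(D{\left(15,-22 \right)} + 458\right) \left(-86\right) = \left(\left(-22\right) 15 + 458\right) \left(-86\right) = \left(-330 + 458\right) \left(-86\right) = 128 \left(-86\right) = -11008$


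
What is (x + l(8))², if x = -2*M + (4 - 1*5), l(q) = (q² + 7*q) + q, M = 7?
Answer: 12769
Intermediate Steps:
l(q) = q² + 8*q
x = -15 (x = -2*7 + (4 - 1*5) = -14 + (4 - 5) = -14 - 1 = -15)
(x + l(8))² = (-15 + 8*(8 + 8))² = (-15 + 8*16)² = (-15 + 128)² = 113² = 12769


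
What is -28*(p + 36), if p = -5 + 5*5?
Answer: -1568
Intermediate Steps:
p = 20 (p = -5 + 25 = 20)
-28*(p + 36) = -28*(20 + 36) = -28*56 = -1568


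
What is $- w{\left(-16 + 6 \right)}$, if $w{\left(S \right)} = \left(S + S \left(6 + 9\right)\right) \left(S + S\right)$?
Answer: $-3200$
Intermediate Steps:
$w{\left(S \right)} = 32 S^{2}$ ($w{\left(S \right)} = \left(S + S 15\right) 2 S = \left(S + 15 S\right) 2 S = 16 S 2 S = 32 S^{2}$)
$- w{\left(-16 + 6 \right)} = - 32 \left(-16 + 6\right)^{2} = - 32 \left(-10\right)^{2} = - 32 \cdot 100 = \left(-1\right) 3200 = -3200$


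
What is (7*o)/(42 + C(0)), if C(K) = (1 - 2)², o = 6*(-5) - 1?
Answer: -217/43 ≈ -5.0465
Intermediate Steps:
o = -31 (o = -30 - 1 = -31)
C(K) = 1 (C(K) = (-1)² = 1)
(7*o)/(42 + C(0)) = (7*(-31))/(42 + 1) = -217/43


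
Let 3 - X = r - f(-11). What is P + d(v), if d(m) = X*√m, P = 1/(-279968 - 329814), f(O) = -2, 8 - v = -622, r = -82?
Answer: -1/609782 + 249*√70 ≈ 2083.3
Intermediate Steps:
v = 630 (v = 8 - 1*(-622) = 8 + 622 = 630)
P = -1/609782 (P = 1/(-609782) = -1/609782 ≈ -1.6399e-6)
X = 83 (X = 3 - (-82 - 1*(-2)) = 3 - (-82 + 2) = 3 - 1*(-80) = 3 + 80 = 83)
d(m) = 83*√m
P + d(v) = -1/609782 + 83*√630 = -1/609782 + 83*(3*√70) = -1/609782 + 249*√70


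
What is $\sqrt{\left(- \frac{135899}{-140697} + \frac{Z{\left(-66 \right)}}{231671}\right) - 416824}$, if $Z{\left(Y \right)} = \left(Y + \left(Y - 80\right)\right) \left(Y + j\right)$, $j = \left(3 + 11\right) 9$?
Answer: $\frac{i \sqrt{607487380524961240945597}}{1207237581} \approx 645.62 i$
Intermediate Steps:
$j = 126$ ($j = 14 \cdot 9 = 126$)
$Z{\left(Y \right)} = \left(-80 + 2 Y\right) \left(126 + Y\right)$ ($Z{\left(Y \right)} = \left(Y + \left(Y - 80\right)\right) \left(Y + 126\right) = \left(Y + \left(Y - 80\right)\right) \left(126 + Y\right) = \left(Y + \left(-80 + Y\right)\right) \left(126 + Y\right) = \left(-80 + 2 Y\right) \left(126 + Y\right)$)
$\sqrt{\left(- \frac{135899}{-140697} + \frac{Z{\left(-66 \right)}}{231671}\right) - 416824} = \sqrt{\left(- \frac{135899}{-140697} + \frac{-10080 + 2 \left(-66\right)^{2} + 172 \left(-66\right)}{231671}\right) - 416824} = \sqrt{\left(\left(-135899\right) \left(- \frac{1}{140697}\right) + \left(-10080 + 2 \cdot 4356 - 11352\right) \frac{1}{231671}\right) - 416824} = \sqrt{\left(\frac{135899}{140697} + \left(-10080 + 8712 - 11352\right) \frac{1}{231671}\right) - 416824} = \sqrt{\left(\frac{135899}{140697} - \frac{12720}{231671}\right) - 416824} = \sqrt{\frac{29694191389}{32595414687} - 416824} = \sqrt{- \frac{13586521437302699}{32595414687}} = \frac{i \sqrt{607487380524961240945597}}{1207237581}$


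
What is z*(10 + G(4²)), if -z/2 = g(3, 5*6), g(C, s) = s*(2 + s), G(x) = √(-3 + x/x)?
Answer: -19200 - 1920*I*√2 ≈ -19200.0 - 2715.3*I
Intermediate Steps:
G(x) = I*√2 (G(x) = √(-3 + 1) = √(-2) = I*√2)
z = -1920 (z = -2*5*6*(2 + 5*6) = -60*(2 + 30) = -60*32 = -2*960 = -1920)
z*(10 + G(4²)) = -1920*(10 + I*√2) = -19200 - 1920*I*√2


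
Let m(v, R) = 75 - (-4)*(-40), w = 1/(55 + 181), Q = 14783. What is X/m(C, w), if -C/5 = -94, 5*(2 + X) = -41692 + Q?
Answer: 26919/425 ≈ 63.339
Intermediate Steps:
X = -26919/5 (X = -2 + (-41692 + 14783)/5 = -2 + (1/5)*(-26909) = -2 - 26909/5 = -26919/5 ≈ -5383.8)
C = 470 (C = -5*(-94) = 470)
w = 1/236 ≈ 0.0042373
m(v, R) = -85 (m(v, R) = 75 - 1*160 = 75 - 160 = -85)
X/m(C, w) = -26919/5/(-85) = -26919/5*(-1/85) = 26919/425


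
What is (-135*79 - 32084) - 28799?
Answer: -71548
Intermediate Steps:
(-135*79 - 32084) - 28799 = (-10665 - 32084) - 28799 = -42749 - 28799 = -71548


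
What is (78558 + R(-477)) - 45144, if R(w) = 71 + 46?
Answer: 33531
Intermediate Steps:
R(w) = 117
(78558 + R(-477)) - 45144 = (78558 + 117) - 45144 = 78675 - 45144 = 33531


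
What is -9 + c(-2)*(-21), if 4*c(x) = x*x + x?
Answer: -39/2 ≈ -19.500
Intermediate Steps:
c(x) = x/4 + x²/4 (c(x) = (x*x + x)/4 = (x² + x)/4 = (x + x²)/4 = x/4 + x²/4)
-9 + c(-2)*(-21) = -9 + ((¼)*(-2)*(1 - 2))*(-21) = -9 + ((¼)*(-2)*(-1))*(-21) = -9 + (½)*(-21) = -9 - 21/2 = -39/2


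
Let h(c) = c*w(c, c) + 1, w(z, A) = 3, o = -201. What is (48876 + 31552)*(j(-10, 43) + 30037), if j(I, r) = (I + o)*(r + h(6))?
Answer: 1363656740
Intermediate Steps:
h(c) = 1 + 3*c (h(c) = c*3 + 1 = 3*c + 1 = 1 + 3*c)
j(I, r) = (-201 + I)*(19 + r) (j(I, r) = (I - 201)*(r + (1 + 3*6)) = (-201 + I)*(r + (1 + 18)) = (-201 + I)*(r + 19) = (-201 + I)*(19 + r))
(48876 + 31552)*(j(-10, 43) + 30037) = (48876 + 31552)*((-3819 - 201*43 + 19*(-10) - 10*43) + 30037) = 80428*((-3819 - 8643 - 190 - 430) + 30037) = 80428*(-13082 + 30037) = 80428*16955 = 1363656740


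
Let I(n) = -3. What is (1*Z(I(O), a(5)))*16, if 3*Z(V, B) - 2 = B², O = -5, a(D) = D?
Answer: 144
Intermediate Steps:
Z(V, B) = ⅔ + B²/3
(1*Z(I(O), a(5)))*16 = (1*(⅔ + (⅓)*5²))*16 = (1*(⅔ + (⅓)*25))*16 = (1*(⅔ + 25/3))*16 = (1*9)*16 = 9*16 = 144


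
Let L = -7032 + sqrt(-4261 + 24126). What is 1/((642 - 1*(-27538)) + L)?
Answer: 21148/447218039 - sqrt(19865)/447218039 ≈ 4.6973e-5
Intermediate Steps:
L = -7032 + sqrt(19865) ≈ -6891.1
1/((642 - 1*(-27538)) + L) = 1/((642 - 1*(-27538)) + (-7032 + sqrt(19865))) = 1/((642 + 27538) + (-7032 + sqrt(19865))) = 1/(28180 + (-7032 + sqrt(19865))) = 1/(21148 + sqrt(19865))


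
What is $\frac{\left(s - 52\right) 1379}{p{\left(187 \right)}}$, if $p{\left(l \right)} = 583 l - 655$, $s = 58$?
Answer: $\frac{1379}{18061} \approx 0.076352$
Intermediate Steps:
$p{\left(l \right)} = -655 + 583 l$
$\frac{\left(s - 52\right) 1379}{p{\left(187 \right)}} = \frac{\left(58 - 52\right) 1379}{-655 + 583 \cdot 187} = \frac{\left(58 - 52\right) 1379}{-655 + 109021} = \frac{6 \cdot 1379}{108366} = 8274 \cdot \frac{1}{108366} = \frac{1379}{18061}$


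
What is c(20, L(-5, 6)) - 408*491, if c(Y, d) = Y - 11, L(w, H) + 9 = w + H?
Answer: -200319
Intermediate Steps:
L(w, H) = -9 + H + w (L(w, H) = -9 + (w + H) = -9 + (H + w) = -9 + H + w)
c(Y, d) = -11 + Y
c(20, L(-5, 6)) - 408*491 = (-11 + 20) - 408*491 = 9 - 200328 = -200319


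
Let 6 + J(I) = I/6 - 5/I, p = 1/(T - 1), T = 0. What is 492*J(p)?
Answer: -574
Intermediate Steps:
p = -1 (p = 1/(0 - 1) = 1/(-1) = -1)
J(I) = -6 - 5/I + I/6 (J(I) = -6 + (I/6 - 5/I) = -6 + (-5/I + I/6) = -6 - 5/I + I/6)
492*J(p) = 492*(-6 - 5/(-1) + (1/6)*(-1)) = 492*(-6 - 5*(-1) - 1/6) = 492*(-6 + 5 - 1/6) = 492*(-7/6) = -574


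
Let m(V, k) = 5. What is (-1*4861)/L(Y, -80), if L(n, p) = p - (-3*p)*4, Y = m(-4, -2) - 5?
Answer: 4861/1040 ≈ 4.6740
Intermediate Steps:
Y = 0 (Y = 5 - 5 = 0)
L(n, p) = 13*p (L(n, p) = p - (-12)*p = p + 12*p = 13*p)
(-1*4861)/L(Y, -80) = (-1*4861)/((13*(-80))) = -4861/(-1040) = -4861*(-1/1040) = 4861/1040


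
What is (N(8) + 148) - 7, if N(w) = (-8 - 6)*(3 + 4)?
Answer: 43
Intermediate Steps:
N(w) = -98 (N(w) = -14*7 = -98)
(N(8) + 148) - 7 = (-98 + 148) - 7 = 50 - 7 = 43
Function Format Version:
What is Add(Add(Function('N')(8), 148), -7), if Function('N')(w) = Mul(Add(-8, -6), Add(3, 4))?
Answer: 43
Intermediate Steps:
Function('N')(w) = -98 (Function('N')(w) = Mul(-14, 7) = -98)
Add(Add(Function('N')(8), 148), -7) = Add(Add(-98, 148), -7) = Add(50, -7) = 43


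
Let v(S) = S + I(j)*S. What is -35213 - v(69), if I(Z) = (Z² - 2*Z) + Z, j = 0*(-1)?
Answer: -35282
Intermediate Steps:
j = 0
I(Z) = Z² - Z
v(S) = S (v(S) = S + (0*(-1 + 0))*S = S + (0*(-1))*S = S + 0*S = S + 0 = S)
-35213 - v(69) = -35213 - 1*69 = -35213 - 69 = -35282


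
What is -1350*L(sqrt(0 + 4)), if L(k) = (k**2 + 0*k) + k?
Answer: -8100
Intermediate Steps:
L(k) = k + k**2 (L(k) = (k**2 + 0) + k = k**2 + k = k + k**2)
-1350*L(sqrt(0 + 4)) = -1350*sqrt(0 + 4)*(1 + sqrt(0 + 4)) = -1350*sqrt(4)*(1 + sqrt(4)) = -1350*2*(1 + 2) = -1350*2*3 = -1350*6 = -270*30 = -8100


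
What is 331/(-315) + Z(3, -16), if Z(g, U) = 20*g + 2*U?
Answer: 8489/315 ≈ 26.949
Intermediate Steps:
Z(g, U) = 2*U + 20*g
331/(-315) + Z(3, -16) = 331/(-315) + (2*(-16) + 20*3) = 331*(-1/315) + (-32 + 60) = -331/315 + 28 = 8489/315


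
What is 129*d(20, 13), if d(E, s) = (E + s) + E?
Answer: 6837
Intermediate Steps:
d(E, s) = s + 2*E
129*d(20, 13) = 129*(13 + 2*20) = 129*(13 + 40) = 129*53 = 6837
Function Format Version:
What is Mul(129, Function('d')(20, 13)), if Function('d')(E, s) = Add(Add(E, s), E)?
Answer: 6837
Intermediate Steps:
Function('d')(E, s) = Add(s, Mul(2, E))
Mul(129, Function('d')(20, 13)) = Mul(129, Add(13, Mul(2, 20))) = Mul(129, Add(13, 40)) = Mul(129, 53) = 6837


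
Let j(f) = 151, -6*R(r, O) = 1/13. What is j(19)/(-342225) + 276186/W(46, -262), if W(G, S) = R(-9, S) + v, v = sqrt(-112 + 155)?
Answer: 7372345297039/89529824475 + 1680315624*sqrt(43)/261611 ≈ 42201.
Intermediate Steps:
R(r, O) = -1/78 (R(r, O) = -1/6/13 = -1/6*1/13 = -1/78)
v = sqrt(43) ≈ 6.5574
W(G, S) = -1/78 + sqrt(43)
j(19)/(-342225) + 276186/W(46, -262) = 151/(-342225) + 276186/(-1/78 + sqrt(43)) = 151*(-1/342225) + 276186/(-1/78 + sqrt(43)) = -151/342225 + 276186/(-1/78 + sqrt(43))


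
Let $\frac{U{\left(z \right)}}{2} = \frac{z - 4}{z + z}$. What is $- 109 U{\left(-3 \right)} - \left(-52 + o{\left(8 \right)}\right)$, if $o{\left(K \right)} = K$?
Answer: $- \frac{631}{3} \approx -210.33$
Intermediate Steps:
$U{\left(z \right)} = \frac{-4 + z}{z}$ ($U{\left(z \right)} = 2 \frac{z - 4}{z + z} = 2 \frac{-4 + z}{2 z} = \frac{-4 + z}{z}$)
$- 109 U{\left(-3 \right)} - \left(-52 + o{\left(8 \right)}\right) = - 109 \frac{-4 - 3}{-3} + \left(52 - 8\right) = - 109 \left(\left(- \frac{1}{3}\right) \left(-7\right)\right) + \left(52 - 8\right) = \left(-109\right) \frac{7}{3} + 44 = - \frac{763}{3} + 44 = - \frac{631}{3}$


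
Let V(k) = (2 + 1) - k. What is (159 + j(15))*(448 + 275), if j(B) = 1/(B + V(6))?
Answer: 460069/4 ≈ 1.1502e+5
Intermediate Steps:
V(k) = 3 - k
j(B) = 1/(-3 + B) (j(B) = 1/(B + (3 - 1*6)) = 1/(B + (3 - 6)) = 1/(B - 3) = 1/(-3 + B))
(159 + j(15))*(448 + 275) = (159 + 1/(-3 + 15))*(448 + 275) = (159 + 1/12)*723 = (1909/12)*723 = 460069/4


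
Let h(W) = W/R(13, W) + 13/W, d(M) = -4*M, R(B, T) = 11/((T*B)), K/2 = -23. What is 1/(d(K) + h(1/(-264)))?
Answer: -766656/2490098675 ≈ -0.00030788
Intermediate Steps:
K = -46 (K = 2*(-23) = -46)
R(B, T) = 11/(B*T) (R(B, T) = 11/((B*T)) = 11*(1/(B*T)) = 11/(B*T))
h(W) = 13/W + 13*W²/11 (h(W) = W/((11/(13*W))) + 13/W = W*(13*W/11) + 13/W = 13*W²/11 + 13/W = 13/W + 13*W²/11)
1/(d(K) + h(1/(-264))) = 1/(-4*(-46) + 13*(11 + (1/(-264))³)/(11*(1/(-264)))) = 1/(184 + 13*(11 + (-1/264)³)/(11*(-1/264))) = 1/(184 + (13/11)*(-264)*(11 - 1/18399744)) = 1/(184 + (13/11)*(-264)*(202397183/18399744)) = 1/(184 - 2631163379/766656) = 1/(-2490098675/766656) = -766656/2490098675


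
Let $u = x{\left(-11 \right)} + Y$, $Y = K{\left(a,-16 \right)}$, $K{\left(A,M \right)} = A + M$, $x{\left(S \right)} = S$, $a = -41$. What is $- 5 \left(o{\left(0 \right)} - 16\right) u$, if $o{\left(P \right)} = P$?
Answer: $-5440$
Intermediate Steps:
$Y = -57$ ($Y = -41 - 16 = -57$)
$u = -68$ ($u = -11 - 57 = -68$)
$- 5 \left(o{\left(0 \right)} - 16\right) u = - 5 \left(0 - 16\right) \left(-68\right) = \left(-5\right) \left(-16\right) \left(-68\right) = 80 \left(-68\right) = -5440$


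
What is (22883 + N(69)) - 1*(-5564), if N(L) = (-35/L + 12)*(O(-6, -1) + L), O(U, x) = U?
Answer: 670934/23 ≈ 29171.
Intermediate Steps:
N(L) = (-6 + L)*(12 - 35/L) (N(L) = (-35/L + 12)*(-6 + L) = (12 - 35/L)*(-6 + L) = (-6 + L)*(12 - 35/L))
(22883 + N(69)) - 1*(-5564) = (22883 + (-107 + 12*69 + 210/69)) - 1*(-5564) = (22883 + (-107 + 828 + 210*(1/69))) + 5564 = (22883 + (-107 + 828 + 70/23)) + 5564 = (22883 + 16653/23) + 5564 = 542962/23 + 5564 = 670934/23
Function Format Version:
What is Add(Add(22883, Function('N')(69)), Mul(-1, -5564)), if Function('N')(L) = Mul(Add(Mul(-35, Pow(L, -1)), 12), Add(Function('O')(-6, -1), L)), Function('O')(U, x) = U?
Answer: Rational(670934, 23) ≈ 29171.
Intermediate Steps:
Function('N')(L) = Mul(Add(-6, L), Add(12, Mul(-35, Pow(L, -1)))) (Function('N')(L) = Mul(Add(Mul(-35, Pow(L, -1)), 12), Add(-6, L)) = Mul(Add(12, Mul(-35, Pow(L, -1))), Add(-6, L)) = Mul(Add(-6, L), Add(12, Mul(-35, Pow(L, -1)))))
Add(Add(22883, Function('N')(69)), Mul(-1, -5564)) = Add(Add(22883, Add(-107, Mul(12, 69), Mul(210, Pow(69, -1)))), Mul(-1, -5564)) = Add(Add(22883, Add(-107, 828, Mul(210, Rational(1, 69)))), 5564) = Add(Add(22883, Add(-107, 828, Rational(70, 23))), 5564) = Add(Add(22883, Rational(16653, 23)), 5564) = Add(Rational(542962, 23), 5564) = Rational(670934, 23)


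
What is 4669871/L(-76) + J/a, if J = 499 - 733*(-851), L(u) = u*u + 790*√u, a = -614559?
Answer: 18120799661011/54443576957 - 1844599045*I*√19/20198444 ≈ 332.84 - 398.07*I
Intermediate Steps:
L(u) = u² + 790*√u
J = 624282 (J = 499 + 623783 = 624282)
4669871/L(-76) + J/a = 4669871/((-76)² + 790*√(-76)) + 624282/(-614559) = 4669871/(5776 + 790*(2*I*√19)) + 624282*(-1/614559) = 4669871/(5776 + 1580*I*√19) - 208094/204853 = -208094/204853 + 4669871/(5776 + 1580*I*√19)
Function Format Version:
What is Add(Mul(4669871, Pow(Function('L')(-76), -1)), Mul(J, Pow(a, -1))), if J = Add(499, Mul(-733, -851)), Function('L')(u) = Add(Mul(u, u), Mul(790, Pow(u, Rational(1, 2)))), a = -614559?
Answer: Add(Rational(18120799661011, 54443576957), Mul(Rational(-1844599045, 20198444), I, Pow(19, Rational(1, 2)))) ≈ Add(332.84, Mul(-398.07, I))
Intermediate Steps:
Function('L')(u) = Add(Pow(u, 2), Mul(790, Pow(u, Rational(1, 2))))
J = 624282 (J = Add(499, 623783) = 624282)
Add(Mul(4669871, Pow(Function('L')(-76), -1)), Mul(J, Pow(a, -1))) = Add(Mul(4669871, Pow(Add(Pow(-76, 2), Mul(790, Pow(-76, Rational(1, 2)))), -1)), Mul(624282, Pow(-614559, -1))) = Add(Mul(4669871, Pow(Add(5776, Mul(790, Mul(2, I, Pow(19, Rational(1, 2))))), -1)), Mul(624282, Rational(-1, 614559))) = Add(Mul(4669871, Pow(Add(5776, Mul(1580, I, Pow(19, Rational(1, 2)))), -1)), Rational(-208094, 204853)) = Add(Rational(-208094, 204853), Mul(4669871, Pow(Add(5776, Mul(1580, I, Pow(19, Rational(1, 2)))), -1)))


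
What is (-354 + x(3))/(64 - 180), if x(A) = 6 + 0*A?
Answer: 3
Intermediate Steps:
x(A) = 6 (x(A) = 6 + 0 = 6)
(-354 + x(3))/(64 - 180) = (-354 + 6)/(64 - 180) = -348/(-116) = -348*(-1/116) = 3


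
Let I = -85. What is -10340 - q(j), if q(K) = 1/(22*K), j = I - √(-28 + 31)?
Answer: -1642860475/158884 - √3/158884 ≈ -10340.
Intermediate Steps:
j = -85 - √3 (j = -85 - √(-28 + 31) = -85 - √3 ≈ -86.732)
q(K) = 1/(22*K)
-10340 - q(j) = -10340 - 1/(22*(-85 - √3))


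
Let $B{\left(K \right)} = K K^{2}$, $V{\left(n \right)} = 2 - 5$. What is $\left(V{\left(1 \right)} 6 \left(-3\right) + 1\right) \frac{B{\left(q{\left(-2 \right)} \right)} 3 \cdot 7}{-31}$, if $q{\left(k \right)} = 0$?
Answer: $0$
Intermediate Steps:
$V{\left(n \right)} = -3$
$B{\left(K \right)} = K^{3}$
$\left(V{\left(1 \right)} 6 \left(-3\right) + 1\right) \frac{B{\left(q{\left(-2 \right)} \right)} 3 \cdot 7}{-31} = \left(\left(-3\right) 6 \left(-3\right) + 1\right) \frac{0^{3} \cdot 3 \cdot 7}{-31} = \left(\left(-18\right) \left(-3\right) + 1\right) 0 \cdot 3 \cdot 7 \left(- \frac{1}{31}\right) = \left(54 + 1\right) 0 \cdot 7 \left(- \frac{1}{31}\right) = 55 \cdot 0 \left(- \frac{1}{31}\right) = 55 \cdot 0 = 0$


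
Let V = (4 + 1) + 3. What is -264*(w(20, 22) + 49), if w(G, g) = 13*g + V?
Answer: -90552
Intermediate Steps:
V = 8 (V = 5 + 3 = 8)
w(G, g) = 8 + 13*g (w(G, g) = 13*g + 8 = 8 + 13*g)
-264*(w(20, 22) + 49) = -264*((8 + 13*22) + 49) = -264*((8 + 286) + 49) = -264*(294 + 49) = -264*343 = -90552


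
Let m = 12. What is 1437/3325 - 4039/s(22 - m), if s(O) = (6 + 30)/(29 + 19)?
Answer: -53714389/9975 ≈ -5384.9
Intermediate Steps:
s(O) = ¾ (s(O) = 36/48 = 36*(1/48) = ¾)
1437/3325 - 4039/s(22 - m) = 1437/3325 - 4039/¾ = 1437*(1/3325) - 4039*4/3 = 1437/3325 - 16156/3 = -53714389/9975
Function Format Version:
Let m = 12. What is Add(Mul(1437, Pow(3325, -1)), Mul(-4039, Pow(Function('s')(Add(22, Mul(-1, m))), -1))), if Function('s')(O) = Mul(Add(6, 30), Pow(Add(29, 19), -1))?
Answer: Rational(-53714389, 9975) ≈ -5384.9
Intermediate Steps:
Function('s')(O) = Rational(3, 4) (Function('s')(O) = Mul(36, Pow(48, -1)) = Mul(36, Rational(1, 48)) = Rational(3, 4))
Add(Mul(1437, Pow(3325, -1)), Mul(-4039, Pow(Function('s')(Add(22, Mul(-1, m))), -1))) = Add(Mul(1437, Pow(3325, -1)), Mul(-4039, Pow(Rational(3, 4), -1))) = Add(Mul(1437, Rational(1, 3325)), Mul(-4039, Rational(4, 3))) = Add(Rational(1437, 3325), Rational(-16156, 3)) = Rational(-53714389, 9975)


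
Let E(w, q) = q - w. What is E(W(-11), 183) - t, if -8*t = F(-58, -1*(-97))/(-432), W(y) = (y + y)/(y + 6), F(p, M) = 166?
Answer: 1542689/8640 ≈ 178.55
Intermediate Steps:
W(y) = 2*y/(6 + y) (W(y) = (2*y)/(6 + y) = 2*y/(6 + y))
t = 83/1728 (t = -83/(4*(-432)) = -83*(-1)/(4*432) = -1/8*(-83/216) = 83/1728 ≈ 0.048032)
E(W(-11), 183) - t = (183 - 2*(-11)/(6 - 11)) - 1*83/1728 = (183 - 2*(-11)/(-5)) - 83/1728 = (183 - 2*(-11)*(-1)/5) - 83/1728 = (183 - 1*22/5) - 83/1728 = (183 - 22/5) - 83/1728 = 893/5 - 83/1728 = 1542689/8640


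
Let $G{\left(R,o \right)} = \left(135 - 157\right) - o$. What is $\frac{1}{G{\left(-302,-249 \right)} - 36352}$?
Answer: $- \frac{1}{36125} \approx -2.7682 \cdot 10^{-5}$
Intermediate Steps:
$G{\left(R,o \right)} = -22 - o$
$\frac{1}{G{\left(-302,-249 \right)} - 36352} = \frac{1}{\left(-22 - -249\right) - 36352} = \frac{1}{\left(-22 + 249\right) - 36352} = \frac{1}{227 - 36352} = \frac{1}{-36125} = - \frac{1}{36125}$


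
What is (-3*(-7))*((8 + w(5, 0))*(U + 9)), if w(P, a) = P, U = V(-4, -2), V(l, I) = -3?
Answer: 1638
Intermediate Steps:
U = -3
(-3*(-7))*((8 + w(5, 0))*(U + 9)) = (-3*(-7))*((8 + 5)*(-3 + 9)) = 21*(13*6) = 21*78 = 1638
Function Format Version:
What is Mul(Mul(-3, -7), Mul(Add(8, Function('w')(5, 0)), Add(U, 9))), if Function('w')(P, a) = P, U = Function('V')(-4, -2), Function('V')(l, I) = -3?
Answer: 1638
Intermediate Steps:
U = -3
Mul(Mul(-3, -7), Mul(Add(8, Function('w')(5, 0)), Add(U, 9))) = Mul(Mul(-3, -7), Mul(Add(8, 5), Add(-3, 9))) = Mul(21, Mul(13, 6)) = Mul(21, 78) = 1638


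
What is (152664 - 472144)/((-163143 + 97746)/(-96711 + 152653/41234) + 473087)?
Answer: -254793524757016/377299601062325 ≈ -0.67531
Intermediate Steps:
(152664 - 472144)/((-163143 + 97746)/(-96711 + 152653/41234) + 473087) = -319480/(-65397/(-96711 + 152653*(1/41234)) + 473087) = -319480/(-65397/(-96711 + 152653/41234) + 473087) = -319480/(-65397/(-3987628721/41234) + 473087) = -319480/(-65397*(-41234/3987628721) + 473087) = -319480/(2696579898/3987628721 + 473087) = -319480/1886498005311625/3987628721 = -319480*3987628721/1886498005311625 = -254793524757016/377299601062325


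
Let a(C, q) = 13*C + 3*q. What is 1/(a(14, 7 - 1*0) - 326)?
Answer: -1/123 ≈ -0.0081301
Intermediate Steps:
a(C, q) = 3*q + 13*C
1/(a(14, 7 - 1*0) - 326) = 1/((3*(7 - 1*0) + 13*14) - 326) = 1/((3*(7 + 0) + 182) - 326) = 1/((3*7 + 182) - 326) = 1/((21 + 182) - 326) = 1/(203 - 326) = 1/(-123) = -1/123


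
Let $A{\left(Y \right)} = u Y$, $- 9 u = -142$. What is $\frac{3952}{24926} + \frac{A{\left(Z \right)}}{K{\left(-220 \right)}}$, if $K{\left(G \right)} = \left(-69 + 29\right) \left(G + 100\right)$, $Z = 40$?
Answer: $\frac{1951913}{6730020} \approx 0.29003$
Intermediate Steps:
$u = \frac{142}{9}$ ($u = \left(- \frac{1}{9}\right) \left(-142\right) = \frac{142}{9} \approx 15.778$)
$A{\left(Y \right)} = \frac{142 Y}{9}$
$K{\left(G \right)} = -4000 - 40 G$ ($K{\left(G \right)} = - 40 \left(100 + G\right) = -4000 - 40 G$)
$\frac{3952}{24926} + \frac{A{\left(Z \right)}}{K{\left(-220 \right)}} = \frac{3952}{24926} + \frac{\frac{142}{9} \cdot 40}{-4000 - -8800} = 3952 \cdot \frac{1}{24926} + \frac{5680}{9 \left(-4000 + 8800\right)} = \frac{1976}{12463} + \frac{5680}{9 \cdot 4800} = \frac{1976}{12463} + \frac{5680}{9} \cdot \frac{1}{4800} = \frac{1976}{12463} + \frac{71}{540} = \frac{1951913}{6730020}$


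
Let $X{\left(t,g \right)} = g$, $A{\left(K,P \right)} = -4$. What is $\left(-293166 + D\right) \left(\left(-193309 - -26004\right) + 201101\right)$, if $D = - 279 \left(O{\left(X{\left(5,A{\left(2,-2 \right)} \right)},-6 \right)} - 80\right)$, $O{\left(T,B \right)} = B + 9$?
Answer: $-9181798668$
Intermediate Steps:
$O{\left(T,B \right)} = 9 + B$
$D = 21483$ ($D = - 279 \left(\left(9 - 6\right) - 80\right) = - 279 \left(3 - 80\right) = \left(-279\right) \left(-77\right) = 21483$)
$\left(-293166 + D\right) \left(\left(-193309 - -26004\right) + 201101\right) = \left(-293166 + 21483\right) \left(\left(-193309 - -26004\right) + 201101\right) = - 271683 \left(\left(-193309 + 26004\right) + 201101\right) = - 271683 \left(-167305 + 201101\right) = \left(-271683\right) 33796 = -9181798668$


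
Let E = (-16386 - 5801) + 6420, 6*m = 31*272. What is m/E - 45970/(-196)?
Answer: 1086800317/4635498 ≈ 234.45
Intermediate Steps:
m = 4216/3 (m = (31*272)/6 = (⅙)*8432 = 4216/3 ≈ 1405.3)
E = -15767 (E = -22187 + 6420 = -15767)
m/E - 45970/(-196) = (4216/3)/(-15767) - 45970/(-196) = (4216/3)*(-1/15767) - 45970*(-1/196) = -4216/47301 + 22985/98 = 1086800317/4635498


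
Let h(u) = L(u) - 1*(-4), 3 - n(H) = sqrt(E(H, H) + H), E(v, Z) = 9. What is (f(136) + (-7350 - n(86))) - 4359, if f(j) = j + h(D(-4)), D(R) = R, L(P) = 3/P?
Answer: -46291/4 + sqrt(95) ≈ -11563.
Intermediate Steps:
n(H) = 3 - sqrt(9 + H)
h(u) = 4 + 3/u (h(u) = 3/u - 1*(-4) = 3/u + 4 = 4 + 3/u)
f(j) = 13/4 + j (f(j) = j + (4 + 3/(-4)) = j + (4 + 3*(-1/4)) = j + (4 - 3/4) = j + 13/4 = 13/4 + j)
(f(136) + (-7350 - n(86))) - 4359 = ((13/4 + 136) + (-7350 - (3 - sqrt(9 + 86)))) - 4359 = (557/4 + (-7350 - (3 - sqrt(95)))) - 4359 = (557/4 + (-7350 + (-3 + sqrt(95)))) - 4359 = (557/4 + (-7353 + sqrt(95))) - 4359 = (-28855/4 + sqrt(95)) - 4359 = -46291/4 + sqrt(95)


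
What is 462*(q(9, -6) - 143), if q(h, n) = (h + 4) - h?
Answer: -64218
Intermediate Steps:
q(h, n) = 4 (q(h, n) = (4 + h) - h = 4)
462*(q(9, -6) - 143) = 462*(4 - 143) = 462*(-139) = -64218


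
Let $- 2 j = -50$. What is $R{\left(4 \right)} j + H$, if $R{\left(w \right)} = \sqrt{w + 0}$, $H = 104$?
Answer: $154$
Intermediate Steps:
$j = 25$ ($j = \left(- \frac{1}{2}\right) \left(-50\right) = 25$)
$R{\left(w \right)} = \sqrt{w}$
$R{\left(4 \right)} j + H = \sqrt{4} \cdot 25 + 104 = 2 \cdot 25 + 104 = 50 + 104 = 154$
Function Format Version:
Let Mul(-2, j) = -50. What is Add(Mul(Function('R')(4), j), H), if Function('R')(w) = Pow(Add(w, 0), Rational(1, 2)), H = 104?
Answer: 154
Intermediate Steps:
j = 25 (j = Mul(Rational(-1, 2), -50) = 25)
Function('R')(w) = Pow(w, Rational(1, 2))
Add(Mul(Function('R')(4), j), H) = Add(Mul(Pow(4, Rational(1, 2)), 25), 104) = Add(Mul(2, 25), 104) = Add(50, 104) = 154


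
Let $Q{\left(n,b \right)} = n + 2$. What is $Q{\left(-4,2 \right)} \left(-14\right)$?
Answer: $28$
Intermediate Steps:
$Q{\left(n,b \right)} = 2 + n$
$Q{\left(-4,2 \right)} \left(-14\right) = \left(2 - 4\right) \left(-14\right) = \left(-2\right) \left(-14\right) = 28$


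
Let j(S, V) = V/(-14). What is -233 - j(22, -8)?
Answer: -1635/7 ≈ -233.57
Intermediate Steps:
j(S, V) = -V/14 (j(S, V) = V*(-1/14) = -V/14)
-233 - j(22, -8) = -233 - (-1)*(-8)/14 = -233 - 1*4/7 = -233 - 4/7 = -1635/7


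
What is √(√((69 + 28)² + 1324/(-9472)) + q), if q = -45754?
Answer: √(-1002195616 + 74*√824366697)/148 ≈ 213.68*I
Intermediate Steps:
√(√((69 + 28)² + 1324/(-9472)) + q) = √(√((69 + 28)² + 1324/(-9472)) - 45754) = √(√(97² + 1324*(-1/9472)) - 45754) = √(√(9409 - 331/2368) - 45754) = √(√(22280181/2368) - 45754) = √(√824366697/296 - 45754) = √(-45754 + √824366697/296)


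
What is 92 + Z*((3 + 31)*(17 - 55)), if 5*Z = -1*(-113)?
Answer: -145536/5 ≈ -29107.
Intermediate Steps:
Z = 113/5 (Z = (-1*(-113))/5 = (⅕)*113 = 113/5 ≈ 22.600)
92 + Z*((3 + 31)*(17 - 55)) = 92 + 113*((3 + 31)*(17 - 55))/5 = 92 + 113*(34*(-38))/5 = 92 + (113/5)*(-1292) = 92 - 145996/5 = -145536/5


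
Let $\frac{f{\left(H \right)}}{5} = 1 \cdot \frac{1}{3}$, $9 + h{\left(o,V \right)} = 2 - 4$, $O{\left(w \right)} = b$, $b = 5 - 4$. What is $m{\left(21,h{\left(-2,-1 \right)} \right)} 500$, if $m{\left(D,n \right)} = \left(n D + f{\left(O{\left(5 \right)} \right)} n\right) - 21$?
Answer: $- \frac{405500}{3} \approx -1.3517 \cdot 10^{5}$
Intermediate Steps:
$b = 1$ ($b = 5 - 4 = 1$)
$O{\left(w \right)} = 1$
$h{\left(o,V \right)} = -11$ ($h{\left(o,V \right)} = -9 + \left(2 - 4\right) = -9 - 2 = -11$)
$f{\left(H \right)} = \frac{5}{3}$ ($f{\left(H \right)} = 5 \cdot 1 \cdot \frac{1}{3} = 5 \cdot \frac{1}{3} = \frac{5}{3}$)
$m{\left(D,n \right)} = -21 + \frac{5 n}{3} + D n$ ($m{\left(D,n \right)} = \left(n D + \frac{5 n}{3}\right) - 21 = \left(D n + \frac{5 n}{3}\right) - 21 = \left(\frac{5 n}{3} + D n\right) - 21 = -21 + \frac{5 n}{3} + D n$)
$m{\left(21,h{\left(-2,-1 \right)} \right)} 500 = \left(-21 + \frac{5}{3} \left(-11\right) + 21 \left(-11\right)\right) 500 = \left(-21 - \frac{55}{3} - 231\right) 500 = \left(- \frac{811}{3}\right) 500 = - \frac{405500}{3}$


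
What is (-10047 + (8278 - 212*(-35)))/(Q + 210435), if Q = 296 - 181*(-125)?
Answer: 5651/233356 ≈ 0.024216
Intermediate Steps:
Q = 22921 (Q = 296 + 22625 = 22921)
(-10047 + (8278 - 212*(-35)))/(Q + 210435) = (-10047 + (8278 - 212*(-35)))/(22921 + 210435) = (-10047 + (8278 - 1*(-7420)))/233356 = (-10047 + (8278 + 7420))*(1/233356) = (-10047 + 15698)*(1/233356) = 5651*(1/233356) = 5651/233356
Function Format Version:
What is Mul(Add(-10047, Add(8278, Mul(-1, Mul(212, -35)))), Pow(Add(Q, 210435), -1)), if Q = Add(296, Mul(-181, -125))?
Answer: Rational(5651, 233356) ≈ 0.024216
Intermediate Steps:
Q = 22921 (Q = Add(296, 22625) = 22921)
Mul(Add(-10047, Add(8278, Mul(-1, Mul(212, -35)))), Pow(Add(Q, 210435), -1)) = Mul(Add(-10047, Add(8278, Mul(-1, Mul(212, -35)))), Pow(Add(22921, 210435), -1)) = Mul(Add(-10047, Add(8278, Mul(-1, -7420))), Pow(233356, -1)) = Mul(Add(-10047, Add(8278, 7420)), Rational(1, 233356)) = Mul(Add(-10047, 15698), Rational(1, 233356)) = Mul(5651, Rational(1, 233356)) = Rational(5651, 233356)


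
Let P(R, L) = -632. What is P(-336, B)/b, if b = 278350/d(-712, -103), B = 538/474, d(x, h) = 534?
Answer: -168744/139175 ≈ -1.2125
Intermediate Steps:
B = 269/237 (B = 538*(1/474) = 269/237 ≈ 1.1350)
b = 139175/267 (b = 278350/534 = 278350*(1/534) = 139175/267 ≈ 521.25)
P(-336, B)/b = -632/139175/267 = -632*267/139175 = -168744/139175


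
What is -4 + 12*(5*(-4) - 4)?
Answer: -292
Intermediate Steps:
-4 + 12*(5*(-4) - 4) = -4 + 12*(-20 - 4) = -4 + 12*(-24) = -4 - 288 = -292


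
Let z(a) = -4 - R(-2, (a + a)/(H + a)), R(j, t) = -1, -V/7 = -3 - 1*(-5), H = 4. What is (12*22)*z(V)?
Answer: -792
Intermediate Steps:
V = -14 (V = -7*(-3 - 1*(-5)) = -7*(-3 + 5) = -7*2 = -14)
z(a) = -3 (z(a) = -4 - 1*(-1) = -4 + 1 = -3)
(12*22)*z(V) = (12*22)*(-3) = 264*(-3) = -792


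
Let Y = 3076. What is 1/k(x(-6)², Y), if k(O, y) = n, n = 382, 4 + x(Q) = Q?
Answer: 1/382 ≈ 0.0026178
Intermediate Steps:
x(Q) = -4 + Q
k(O, y) = 382
1/k(x(-6)², Y) = 1/382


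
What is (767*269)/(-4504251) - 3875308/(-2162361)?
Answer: 1889912791745/1082201855179 ≈ 1.7464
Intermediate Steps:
(767*269)/(-4504251) - 3875308/(-2162361) = 206323*(-1/4504251) - 3875308*(-1/2162361) = -206323/4504251 + 3875308/2162361 = 1889912791745/1082201855179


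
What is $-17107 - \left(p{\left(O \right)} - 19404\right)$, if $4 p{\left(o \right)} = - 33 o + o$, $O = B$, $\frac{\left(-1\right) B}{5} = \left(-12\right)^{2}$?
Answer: $-3463$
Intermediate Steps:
$B = -720$ ($B = - 5 \left(-12\right)^{2} = \left(-5\right) 144 = -720$)
$O = -720$
$p{\left(o \right)} = - 8 o$ ($p{\left(o \right)} = \frac{- 33 o + o}{4} = \frac{\left(-32\right) o}{4} = - 8 o$)
$-17107 - \left(p{\left(O \right)} - 19404\right) = -17107 - \left(\left(-8\right) \left(-720\right) - 19404\right) = -17107 - \left(5760 - 19404\right) = -17107 - -13644 = -17107 + 13644 = -3463$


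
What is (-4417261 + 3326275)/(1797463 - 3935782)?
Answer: 363662/712773 ≈ 0.51021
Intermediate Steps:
(-4417261 + 3326275)/(1797463 - 3935782) = -1090986/(-2138319) = -1090986*(-1/2138319) = 363662/712773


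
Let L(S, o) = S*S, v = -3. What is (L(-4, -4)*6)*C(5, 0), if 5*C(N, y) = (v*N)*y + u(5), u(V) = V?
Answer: 96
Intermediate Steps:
L(S, o) = S²
C(N, y) = 1 - 3*N*y/5 (C(N, y) = ((-3*N)*y + 5)/5 = (-3*N*y + 5)/5 = (5 - 3*N*y)/5 = 1 - 3*N*y/5)
(L(-4, -4)*6)*C(5, 0) = ((-4)²*6)*(1 - ⅗*5*0) = (16*6)*(1 + 0) = 96*1 = 96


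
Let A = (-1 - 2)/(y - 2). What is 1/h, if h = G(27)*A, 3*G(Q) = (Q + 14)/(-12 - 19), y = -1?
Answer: -93/41 ≈ -2.2683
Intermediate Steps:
G(Q) = -14/93 - Q/93 (G(Q) = ((Q + 14)/(-12 - 19))/3 = ((14 + Q)/(-31))/3 = ((14 + Q)*(-1/31))/3 = (-14/31 - Q/31)/3 = -14/93 - Q/93)
A = 1 (A = (-1 - 2)/(-1 - 2) = -3/(-3) = -3*(-1/3) = 1)
h = -41/93 (h = (-14/93 - 1/93*27)*1 = (-14/93 - 9/31)*1 = -41/93*1 = -41/93 ≈ -0.44086)
1/h = 1/(-41/93) = -93/41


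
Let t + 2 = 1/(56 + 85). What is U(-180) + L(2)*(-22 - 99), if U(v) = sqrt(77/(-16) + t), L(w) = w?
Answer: -242 + I*sqrt(2164773)/564 ≈ -242.0 + 2.6087*I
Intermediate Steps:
t = -281/141 (t = -2 + 1/(56 + 85) = -2 + 1/141 = -281/141 ≈ -1.9929)
U(v) = I*sqrt(2164773)/564 (U(v) = sqrt(77/(-16) - 281/141) = sqrt(77*(-1/16) - 281/141) = sqrt(-77/16 - 281/141) = sqrt(-15353/2256) = I*sqrt(2164773)/564)
U(-180) + L(2)*(-22 - 99) = I*sqrt(2164773)/564 + 2*(-22 - 99) = I*sqrt(2164773)/564 + 2*(-121) = I*sqrt(2164773)/564 - 242 = -242 + I*sqrt(2164773)/564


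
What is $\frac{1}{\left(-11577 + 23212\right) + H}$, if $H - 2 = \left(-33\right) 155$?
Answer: $\frac{1}{6522} \approx 0.00015333$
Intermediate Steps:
$H = -5113$ ($H = 2 - 5115 = -5113$)
$\frac{1}{\left(-11577 + 23212\right) + H} = \frac{1}{\left(-11577 + 23212\right) - 5113} = \frac{1}{11635 - 5113} = \frac{1}{6522}$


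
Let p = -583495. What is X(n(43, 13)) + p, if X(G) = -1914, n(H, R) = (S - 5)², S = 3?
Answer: -585409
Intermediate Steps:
n(H, R) = 4 (n(H, R) = (3 - 5)² = (-2)² = 4)
X(n(43, 13)) + p = -1914 - 583495 = -585409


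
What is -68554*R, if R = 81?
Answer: -5552874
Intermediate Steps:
-68554*R = -68554*81 = -5552874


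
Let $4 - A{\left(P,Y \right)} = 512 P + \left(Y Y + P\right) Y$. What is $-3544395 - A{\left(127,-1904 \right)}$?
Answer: $-6906132447$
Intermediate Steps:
$A{\left(P,Y \right)} = 4 - 512 P - Y \left(P + Y^{2}\right)$ ($A{\left(P,Y \right)} = 4 - \left(512 P + \left(Y Y + P\right) Y\right) = 4 - \left(512 P + \left(Y^{2} + P\right) Y\right) = 4 - \left(512 P + \left(P + Y^{2}\right) Y\right) = 4 - \left(512 P + Y \left(P + Y^{2}\right)\right) = 4 - 512 P - Y \left(P + Y^{2}\right)$)
$-3544395 - A{\left(127,-1904 \right)} = -3544395 - \left(4 - \left(-1904\right)^{3} - 65024 - 127 \left(-1904\right)\right) = -3544395 - \left(4 - -6902411264 - 65024 + 241808\right) = -3544395 - \left(4 + 6902411264 - 65024 + 241808\right) = -3544395 - 6902588052 = -6906132447$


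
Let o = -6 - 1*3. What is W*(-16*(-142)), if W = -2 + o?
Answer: -24992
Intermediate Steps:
o = -9 (o = -6 - 3 = -9)
W = -11 (W = -2 - 9 = -11)
W*(-16*(-142)) = -(-176)*(-142) = -11*2272 = -24992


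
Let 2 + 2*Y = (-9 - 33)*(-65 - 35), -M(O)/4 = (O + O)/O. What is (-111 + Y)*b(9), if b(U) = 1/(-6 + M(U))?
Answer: -142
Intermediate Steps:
M(O) = -8 (M(O) = -4*(O + O)/O = -4*2*O/O = -4*2 = -8)
b(U) = -1/14 (b(U) = 1/(-6 - 8) = 1/(-14) = -1/14)
Y = 2099 (Y = -1 + ((-9 - 33)*(-65 - 35))/2 = -1 + (-42*(-100))/2 = -1 + (½)*4200 = -1 + 2100 = 2099)
(-111 + Y)*b(9) = (-111 + 2099)*(-1/14) = 1988*(-1/14) = -142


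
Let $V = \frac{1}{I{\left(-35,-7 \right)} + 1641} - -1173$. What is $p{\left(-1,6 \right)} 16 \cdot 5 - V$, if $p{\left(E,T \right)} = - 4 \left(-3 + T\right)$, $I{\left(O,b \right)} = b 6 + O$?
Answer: $- \frac{3336013}{1564} \approx -2133.0$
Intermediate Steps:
$I{\left(O,b \right)} = O + 6 b$ ($I{\left(O,b \right)} = 6 b + O = O + 6 b$)
$p{\left(E,T \right)} = 12 - 4 T$
$V = \frac{1834573}{1564}$ ($V = \frac{1}{\left(-35 + 6 \left(-7\right)\right) + 1641} - -1173 = \frac{1}{\left(-35 - 42\right) + 1641} + 1173 = \frac{1}{-77 + 1641} + 1173 = \frac{1}{1564} + 1173 = \frac{1834573}{1564} \approx 1173.0$)
$p{\left(-1,6 \right)} 16 \cdot 5 - V = \left(12 - 24\right) 16 \cdot 5 - \frac{1834573}{1564} = \left(-12\right) 16 \cdot 5 - \frac{1834573}{1564} = \left(-192\right) 5 - \frac{1834573}{1564} = -960 - \frac{1834573}{1564} = - \frac{3336013}{1564}$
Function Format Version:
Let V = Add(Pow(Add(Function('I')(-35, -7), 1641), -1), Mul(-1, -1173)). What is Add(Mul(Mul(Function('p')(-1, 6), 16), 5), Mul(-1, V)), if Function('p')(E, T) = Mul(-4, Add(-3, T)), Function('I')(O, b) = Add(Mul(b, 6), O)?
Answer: Rational(-3336013, 1564) ≈ -2133.0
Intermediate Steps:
Function('I')(O, b) = Add(O, Mul(6, b)) (Function('I')(O, b) = Add(Mul(6, b), O) = Add(O, Mul(6, b)))
Function('p')(E, T) = Add(12, Mul(-4, T))
V = Rational(1834573, 1564) (V = Add(Pow(Add(Add(-35, Mul(6, -7)), 1641), -1), Mul(-1, -1173)) = Add(Pow(Add(Add(-35, -42), 1641), -1), 1173) = Add(Pow(Add(-77, 1641), -1), 1173) = Add(Pow(1564, -1), 1173) = Add(Rational(1, 1564), 1173) = Rational(1834573, 1564) ≈ 1173.0)
Add(Mul(Mul(Function('p')(-1, 6), 16), 5), Mul(-1, V)) = Add(Mul(Mul(Add(12, Mul(-4, 6)), 16), 5), Mul(-1, Rational(1834573, 1564))) = Add(Mul(Mul(Add(12, -24), 16), 5), Rational(-1834573, 1564)) = Add(Mul(Mul(-12, 16), 5), Rational(-1834573, 1564)) = Add(Mul(-192, 5), Rational(-1834573, 1564)) = Add(-960, Rational(-1834573, 1564)) = Rational(-3336013, 1564)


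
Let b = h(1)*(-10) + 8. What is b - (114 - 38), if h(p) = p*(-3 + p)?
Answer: -48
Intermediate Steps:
b = 28 (b = (1*(-3 + 1))*(-10) + 8 = (1*(-2))*(-10) + 8 = -2*(-10) + 8 = 20 + 8 = 28)
b - (114 - 38) = 28 - (114 - 38) = 28 - 1*76 = 28 - 76 = -48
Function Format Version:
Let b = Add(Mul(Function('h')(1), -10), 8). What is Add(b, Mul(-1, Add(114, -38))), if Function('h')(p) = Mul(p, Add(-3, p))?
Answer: -48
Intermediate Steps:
b = 28 (b = Add(Mul(Mul(1, Add(-3, 1)), -10), 8) = Add(Mul(Mul(1, -2), -10), 8) = Add(Mul(-2, -10), 8) = Add(20, 8) = 28)
Add(b, Mul(-1, Add(114, -38))) = Add(28, Mul(-1, Add(114, -38))) = Add(28, Mul(-1, 76)) = Add(28, -76) = -48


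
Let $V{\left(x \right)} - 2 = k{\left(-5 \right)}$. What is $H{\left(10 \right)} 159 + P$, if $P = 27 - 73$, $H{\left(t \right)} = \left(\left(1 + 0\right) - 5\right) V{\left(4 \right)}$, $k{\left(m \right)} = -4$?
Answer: $1226$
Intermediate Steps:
$V{\left(x \right)} = -2$ ($V{\left(x \right)} = 2 - 4 = -2$)
$H{\left(t \right)} = 8$ ($H{\left(t \right)} = \left(\left(1 + 0\right) - 5\right) \left(-2\right) = \left(1 - 5\right) \left(-2\right) = \left(-4\right) \left(-2\right) = 8$)
$P = -46$
$H{\left(10 \right)} 159 + P = 8 \cdot 159 - 46 = 1272 - 46 = 1226$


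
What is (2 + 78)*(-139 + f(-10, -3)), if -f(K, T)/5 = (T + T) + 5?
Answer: -10720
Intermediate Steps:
f(K, T) = -25 - 10*T (f(K, T) = -5*((T + T) + 5) = -5*(2*T + 5) = -5*(5 + 2*T) = -25 - 10*T)
(2 + 78)*(-139 + f(-10, -3)) = (2 + 78)*(-139 + (-25 - 10*(-3))) = 80*(-139 + (-25 + 30)) = 80*(-139 + 5) = 80*(-134) = -10720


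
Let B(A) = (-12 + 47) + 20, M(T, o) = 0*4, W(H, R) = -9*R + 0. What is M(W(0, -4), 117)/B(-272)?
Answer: 0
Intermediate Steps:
W(H, R) = -9*R
M(T, o) = 0
B(A) = 55 (B(A) = 35 + 20 = 55)
M(W(0, -4), 117)/B(-272) = 0/55 = 0*(1/55) = 0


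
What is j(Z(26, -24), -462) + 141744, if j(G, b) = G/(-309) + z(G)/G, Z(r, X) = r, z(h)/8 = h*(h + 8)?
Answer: 43882918/309 ≈ 1.4202e+5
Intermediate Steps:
z(h) = 8*h*(8 + h) (z(h) = 8*(h*(h + 8)) = 8*(h*(8 + h)) = 8*h*(8 + h))
j(G, b) = 64 + 2471*G/309 (j(G, b) = G/(-309) + (8*G*(8 + G))/G = G*(-1/309) + (64 + 8*G) = -G/309 + (64 + 8*G) = 64 + 2471*G/309)
j(Z(26, -24), -462) + 141744 = (64 + (2471/309)*26) + 141744 = (64 + 64246/309) + 141744 = 84022/309 + 141744 = 43882918/309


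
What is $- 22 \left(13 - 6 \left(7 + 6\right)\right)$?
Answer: $1430$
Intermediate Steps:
$- 22 \left(13 - 6 \left(7 + 6\right)\right) = - 22 \left(13 - 78\right) = \left(-22\right) \left(-65\right) = 1430$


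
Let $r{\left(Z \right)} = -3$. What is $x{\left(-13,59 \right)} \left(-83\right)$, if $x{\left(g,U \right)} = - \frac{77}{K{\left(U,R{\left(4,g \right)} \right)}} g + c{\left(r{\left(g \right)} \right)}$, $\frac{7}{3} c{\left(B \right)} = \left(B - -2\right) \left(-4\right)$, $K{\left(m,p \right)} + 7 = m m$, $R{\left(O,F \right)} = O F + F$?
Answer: $- \frac{4041685}{24318} \approx -166.2$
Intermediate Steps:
$R{\left(O,F \right)} = F + F O$ ($R{\left(O,F \right)} = F O + F = F + F O$)
$K{\left(m,p \right)} = -7 + m^{2}$ ($K{\left(m,p \right)} = -7 + m m = -7 + m^{2}$)
$c{\left(B \right)} = - \frac{24}{7} - \frac{12 B}{7}$ ($c{\left(B \right)} = \frac{3 \left(B - -2\right) \left(-4\right)}{7} = \frac{3 \left(B + 2\right) \left(-4\right)}{7} = \frac{3 \left(2 + B\right) \left(-4\right)}{7} = \frac{3 \left(-8 - 4 B\right)}{7} = - \frac{24}{7} - \frac{12 B}{7}$)
$x{\left(g,U \right)} = \frac{12}{7} - \frac{77 g}{-7 + U^{2}}$ ($x{\left(g,U \right)} = - \frac{77}{-7 + U^{2}} g - - \frac{12}{7} = - \frac{77 g}{-7 + U^{2}} + \left(- \frac{24}{7} + \frac{36}{7}\right) = - \frac{77 g}{-7 + U^{2}} + \frac{12}{7} = \frac{12}{7} - \frac{77 g}{-7 + U^{2}}$)
$x{\left(-13,59 \right)} \left(-83\right) = \frac{-84 - -7007 + 12 \cdot 59^{2}}{7 \left(-7 + 59^{2}\right)} \left(-83\right) = \frac{-84 + 7007 + 12 \cdot 3481}{7 \left(-7 + 3481\right)} \left(-83\right) = \frac{-84 + 7007 + 41772}{7 \cdot 3474} \left(-83\right) = \frac{1}{7} \cdot \frac{1}{3474} \cdot 48695 \left(-83\right) = \frac{48695}{24318} \left(-83\right) = - \frac{4041685}{24318}$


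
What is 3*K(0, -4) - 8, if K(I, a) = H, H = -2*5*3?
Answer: -98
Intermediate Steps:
H = -30 (H = -10*3 = -30)
K(I, a) = -30
3*K(0, -4) - 8 = 3*(-30) - 8 = -90 - 8 = -98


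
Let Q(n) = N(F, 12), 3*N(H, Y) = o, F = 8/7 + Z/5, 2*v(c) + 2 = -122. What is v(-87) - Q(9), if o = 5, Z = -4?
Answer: -191/3 ≈ -63.667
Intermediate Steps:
v(c) = -62 (v(c) = -1 + (½)*(-122) = -1 - 61 = -62)
F = 12/35 (F = 8/7 - 4/5 = 8*(⅐) - 4*⅕ = 8/7 - ⅘ = 12/35 ≈ 0.34286)
N(H, Y) = 5/3 (N(H, Y) = (⅓)*5 = 5/3)
Q(n) = 5/3
v(-87) - Q(9) = -62 - 1*5/3 = -62 - 5/3 = -191/3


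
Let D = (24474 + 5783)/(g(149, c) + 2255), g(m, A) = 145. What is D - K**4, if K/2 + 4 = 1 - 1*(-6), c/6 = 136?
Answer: -3080143/2400 ≈ -1283.4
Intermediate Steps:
c = 816 (c = 6*136 = 816)
K = 6 (K = -8 + 2*(1 - 1*(-6)) = -8 + 2*(1 + 6) = -8 + 2*7 = -8 + 14 = 6)
D = 30257/2400 (D = (24474 + 5783)/(145 + 2255) = 30257/2400 ≈ 12.607)
D - K**4 = 30257/2400 - 1*6**4 = 30257/2400 - 1*1296 = 30257/2400 - 1296 = -3080143/2400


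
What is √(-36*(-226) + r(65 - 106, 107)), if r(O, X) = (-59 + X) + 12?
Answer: 2*√2049 ≈ 90.532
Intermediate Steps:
r(O, X) = -47 + X
√(-36*(-226) + r(65 - 106, 107)) = √(-36*(-226) + (-47 + 107)) = √(8136 + 60) = √8196 = 2*√2049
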